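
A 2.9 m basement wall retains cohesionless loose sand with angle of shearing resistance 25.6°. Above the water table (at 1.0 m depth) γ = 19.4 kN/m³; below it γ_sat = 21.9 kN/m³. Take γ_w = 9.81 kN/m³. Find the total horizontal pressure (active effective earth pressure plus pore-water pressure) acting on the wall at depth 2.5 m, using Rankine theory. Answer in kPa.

K_a = (1 − sin φ)/(1 + sin φ) = 0.3966.
γ' = 21.9 − 9.81 = 12.09 kN/m³.
Effective vertical stress at 2.5 m: σ'_v = 19.4×1.0 + 12.09×1.50 = 37.53 kPa.
σ'_h = K_a σ'_v = 0.3966 × 37.53 = 14.89 kPa; u = γ_w × 1.50 = 14.71 kPa.
Total σ_h = 14.89 + 14.71 = 29.60 kPa.

29.6 kPa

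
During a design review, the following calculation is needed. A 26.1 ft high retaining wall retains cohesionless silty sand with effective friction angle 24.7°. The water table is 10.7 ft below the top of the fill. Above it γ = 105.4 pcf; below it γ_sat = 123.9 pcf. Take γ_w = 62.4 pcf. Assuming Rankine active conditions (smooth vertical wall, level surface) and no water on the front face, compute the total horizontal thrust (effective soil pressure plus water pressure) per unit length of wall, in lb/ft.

K_a = tan²(45° − φ/2) = 0.4106.
γ' = 123.9 − 62.4 = 61.50 pcf. Depth below WT = 15.4 ft.
σ'_h at WT = K_a γ d_w = 463.0 psf; at base = 463.0 + K_a γ' × 15.4 = 851.9 psf.
P₁ (0–10.7 ft) = ½×463.0×10.7 = 2477. P₂ (10.7–26.1 ft) = ½(463.0+851.9)×15.4 = 10120.
P_w = ½ γ_w h₂² = 0.5×62.4×15.4² = 7399. Total = 2477+10120+7399 = 20000 lb/ft.

20000 lb/ft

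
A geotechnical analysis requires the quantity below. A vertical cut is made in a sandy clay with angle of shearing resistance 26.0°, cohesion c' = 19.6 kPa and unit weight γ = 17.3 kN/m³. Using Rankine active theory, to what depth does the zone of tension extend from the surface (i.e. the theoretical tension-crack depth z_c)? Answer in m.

3.63 m

K_a = tan²(45° − 26.0°/2) = 0.3905; √K_a = 0.6249.
The active pressure is zero where K_a γ z = 2c√K_a, so z_c = 2c/(γ√K_a) = 2×19.6/(17.3×0.6249) = 3.626 m.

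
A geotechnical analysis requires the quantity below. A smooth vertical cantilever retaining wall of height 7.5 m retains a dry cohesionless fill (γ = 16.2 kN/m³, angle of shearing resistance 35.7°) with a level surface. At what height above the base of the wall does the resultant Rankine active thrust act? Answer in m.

K_a = 0.2630.
The pressure distribution is triangular, so the resultant acts at H/3 above the base = 7.5/3 = 2.500 m.

2.50 m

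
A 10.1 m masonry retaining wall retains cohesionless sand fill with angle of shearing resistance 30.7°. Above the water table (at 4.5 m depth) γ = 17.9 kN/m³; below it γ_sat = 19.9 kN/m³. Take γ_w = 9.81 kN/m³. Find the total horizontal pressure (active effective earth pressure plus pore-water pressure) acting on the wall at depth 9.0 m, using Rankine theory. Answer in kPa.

85.0 kPa

K_a = (1 − sin φ)/(1 + sin φ) = 0.3240.
γ' = 19.9 − 9.81 = 10.09 kN/m³.
Effective vertical stress at 9.0 m: σ'_v = 17.9×4.5 + 10.09×4.50 = 126.0 kPa.
σ'_h = K_a σ'_v = 0.3240 × 126.0 = 40.81 kPa; u = γ_w × 4.50 = 44.15 kPa.
Total σ_h = 40.81 + 44.15 = 84.96 kPa.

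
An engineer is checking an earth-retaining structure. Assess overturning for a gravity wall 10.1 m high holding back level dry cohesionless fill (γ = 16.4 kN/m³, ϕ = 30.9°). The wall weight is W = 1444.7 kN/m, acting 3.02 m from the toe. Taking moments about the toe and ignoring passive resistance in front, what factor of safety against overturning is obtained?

4.82

K_a = tan²(45° − 30.9°/2) = 0.3214.
P_a = ½K_aγH² = 0.5×0.3214×16.4×10.1² = 268.8 kN/m, acting at H/3 = 3.367 m above the base.
Overturning moment M_o = P_a × H/3 = 268.8 × 3.367 = 905.1.
Resisting moment M_r = W × 3.02 = 1444.7 × 3.02 = 4363.
FS_overturning = M_r/M_o = 4363/905.1 = 4.820.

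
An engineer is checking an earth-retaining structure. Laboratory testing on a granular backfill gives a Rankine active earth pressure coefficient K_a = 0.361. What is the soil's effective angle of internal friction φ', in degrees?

28.0°

K_a = tan²(45° − φ/2) ⇒ 45° − φ/2 = arctan(√0.361) = 31.00°.
φ = 2(45° − 31.00°) = 28.00°.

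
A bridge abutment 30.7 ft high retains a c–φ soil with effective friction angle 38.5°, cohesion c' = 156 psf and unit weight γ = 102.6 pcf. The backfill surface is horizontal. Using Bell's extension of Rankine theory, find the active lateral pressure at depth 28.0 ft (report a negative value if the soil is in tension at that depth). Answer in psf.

518 psf

K_a = (1 − sin φ)/(1 + sin φ) = 0.2327.
σ_a = K_a γ z − 2c√K_a = 0.2327×102.6×28.0 − 2×156×0.4823 = 517.9 psf.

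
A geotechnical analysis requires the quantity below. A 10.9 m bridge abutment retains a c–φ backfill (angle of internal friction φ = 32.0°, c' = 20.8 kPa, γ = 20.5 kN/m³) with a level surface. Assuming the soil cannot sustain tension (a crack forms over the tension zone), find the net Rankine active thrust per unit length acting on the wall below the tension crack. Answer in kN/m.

165 kN/m

K_a = 0.3073; √K_a = 0.5543.
Tension-crack depth z_c = 2c/(γ√K_a) = 2×20.8/(20.5×0.5543) = 3.661 m.
σ_a at base = K_a γ H − 2c√K_a = 0.3073×20.5×10.9 − 2×20.8×0.5543 = 45.60 kPa.
P_a = ½ × 45.60 × (H − z_c) = 0.5×45.60×7.239 = 165.0 kN/m.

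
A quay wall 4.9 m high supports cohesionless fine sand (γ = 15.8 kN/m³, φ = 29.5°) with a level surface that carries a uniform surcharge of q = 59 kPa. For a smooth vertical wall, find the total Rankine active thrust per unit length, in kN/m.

163 kN/m

K_a = tan²(45° − φ/2) = 0.3401.
Soil triangle: ½ K_a γ H² = 0.5×0.3401×15.8×4.9² = 64.51 kN/m.
Surcharge rectangle: K_a q H = 0.3401×59×4.9 = 98.32 kN/m.
Total = 64.51 + 98.32 = 162.8 kN/m.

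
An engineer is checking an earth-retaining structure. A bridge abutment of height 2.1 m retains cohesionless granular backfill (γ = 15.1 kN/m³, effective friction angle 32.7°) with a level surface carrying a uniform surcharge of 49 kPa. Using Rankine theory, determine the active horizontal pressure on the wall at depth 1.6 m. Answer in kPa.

K_a = (1 − sin φ)/(1 + sin φ) = 0.2985.
σ_v = γz + q = 15.1 × 1.6 + 49 = 73.16 kPa.
σ_h = K_a σ_v = 0.2985 × 73.16 = 21.84 kPa.

21.8 kPa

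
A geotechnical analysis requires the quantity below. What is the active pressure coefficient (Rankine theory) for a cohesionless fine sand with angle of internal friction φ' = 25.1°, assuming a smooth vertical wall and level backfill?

0.404

K_a = tan²(45° − φ/2) = tan²(32.45°) = 0.4043.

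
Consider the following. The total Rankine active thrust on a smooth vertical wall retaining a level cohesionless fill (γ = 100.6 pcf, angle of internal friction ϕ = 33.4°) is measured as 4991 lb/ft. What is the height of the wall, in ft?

18.5 ft

K_a = 0.2899. P_a = ½ K_a γ H² ⇒ H = √(2P_a/(K_a γ)).
H = √(2×4991/(0.2899×100.6)) = 18.50 ft.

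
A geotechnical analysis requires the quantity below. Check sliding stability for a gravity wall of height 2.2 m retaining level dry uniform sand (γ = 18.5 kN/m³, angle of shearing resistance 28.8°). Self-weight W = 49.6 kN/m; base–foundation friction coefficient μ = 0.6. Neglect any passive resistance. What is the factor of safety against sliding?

1.90

K_a = tan²(45° − 28.8°/2) = 0.3498.
P_a = ½K_aγH² = 0.5×0.3498×18.5×2.2² = 15.66 kN/m, acting at H/3 = 0.7333 m above the base.
FS_sliding = μW / P_a = 0.6×49.6 / 15.66 = 1.901.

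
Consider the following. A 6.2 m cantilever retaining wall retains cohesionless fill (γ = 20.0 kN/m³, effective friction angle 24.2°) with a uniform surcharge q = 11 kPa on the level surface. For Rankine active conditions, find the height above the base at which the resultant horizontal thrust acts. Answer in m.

2.22 m

K_a = 0.4185.
Triangular part P₁ = ½K_aγH² = 160.9 at H/3 = 2.067 m; rectangular part P₂ = K_a q H = 28.54 at H/2 = 3.100 m.
ȳ = (P₁·2.067 + P₂·3.100)/(P₁+P₂) = 2.222 m.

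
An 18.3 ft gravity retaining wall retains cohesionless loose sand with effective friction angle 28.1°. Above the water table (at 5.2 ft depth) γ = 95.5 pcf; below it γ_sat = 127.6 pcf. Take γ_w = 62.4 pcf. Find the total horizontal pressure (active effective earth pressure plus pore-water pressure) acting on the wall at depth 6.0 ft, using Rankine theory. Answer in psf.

247 psf

K_a = (1 − sin φ)/(1 + sin φ) = 0.3596.
γ' = 127.6 − 62.4 = 65.20 pcf.
Effective vertical stress at 6.0 ft: σ'_v = 95.5×5.2 + 65.20×0.800 = 548.8 psf.
σ'_h = K_a σ'_v = 0.3596 × 548.8 = 197.3 psf; u = γ_w × 0.800 = 49.92 psf.
Total σ_h = 197.3 + 49.92 = 247.3 psf.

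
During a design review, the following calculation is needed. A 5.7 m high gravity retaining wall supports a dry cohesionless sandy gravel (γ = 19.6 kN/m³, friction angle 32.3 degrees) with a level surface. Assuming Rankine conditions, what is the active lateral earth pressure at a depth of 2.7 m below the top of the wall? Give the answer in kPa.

16.1 kPa

K_a = (1 − sin φ)/(1 + sin φ) = 0.3035.
σ_h = K_a γ z = 0.3035 × 19.6 × 2.7 = 16.06 kPa.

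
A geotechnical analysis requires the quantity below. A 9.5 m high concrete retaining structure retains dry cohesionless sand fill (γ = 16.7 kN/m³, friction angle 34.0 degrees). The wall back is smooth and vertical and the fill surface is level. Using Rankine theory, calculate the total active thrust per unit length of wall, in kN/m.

K_a = tan²(45° − φ/2) = 0.2827.
P_a = ½ K_a γ H² = 0.5 × 0.2827 × 16.7 × 9.5² = 213.1 kN/m.

213 kN/m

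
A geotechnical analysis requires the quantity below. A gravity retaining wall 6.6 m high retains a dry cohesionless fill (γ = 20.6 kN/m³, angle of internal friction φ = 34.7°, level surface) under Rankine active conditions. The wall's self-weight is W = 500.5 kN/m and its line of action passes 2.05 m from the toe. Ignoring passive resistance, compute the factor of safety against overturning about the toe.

K_a = tan²(45° − 34.7°/2) = 0.2745.
P_a = ½K_aγH² = 0.5×0.2745×20.6×6.6² = 123.1 kN/m, acting at H/3 = 2.200 m above the base.
Overturning moment M_o = P_a × H/3 = 123.1 × 2.200 = 270.9.
Resisting moment M_r = W × 2.05 = 500.5 × 2.05 = 1026.
FS_overturning = M_r/M_o = 1026/270.9 = 3.787.

3.79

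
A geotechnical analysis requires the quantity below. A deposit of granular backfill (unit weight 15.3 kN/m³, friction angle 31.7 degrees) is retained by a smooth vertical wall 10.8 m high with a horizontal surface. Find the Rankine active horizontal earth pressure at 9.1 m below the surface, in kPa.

K_a = (1 − sin φ)/(1 + sin φ) = 0.3111.
σ_h = K_a γ z = 0.3111 × 15.3 × 9.1 = 43.31 kPa.

43.3 kPa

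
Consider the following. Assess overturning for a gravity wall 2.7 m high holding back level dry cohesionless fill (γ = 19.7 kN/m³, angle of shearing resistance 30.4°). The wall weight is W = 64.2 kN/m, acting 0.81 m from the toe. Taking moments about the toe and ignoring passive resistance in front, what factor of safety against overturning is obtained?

K_a = tan²(45° − 30.4°/2) = 0.3280.
P_a = ½K_aγH² = 0.5×0.3280×19.7×2.7² = 23.55 kN/m, acting at H/3 = 0.9000 m above the base.
Overturning moment M_o = P_a × H/3 = 23.55 × 0.9000 = 21.20.
Resisting moment M_r = W × 0.81 = 64.2 × 0.81 = 52.00.
FS_overturning = M_r/M_o = 52.00/21.20 = 2.453.

2.45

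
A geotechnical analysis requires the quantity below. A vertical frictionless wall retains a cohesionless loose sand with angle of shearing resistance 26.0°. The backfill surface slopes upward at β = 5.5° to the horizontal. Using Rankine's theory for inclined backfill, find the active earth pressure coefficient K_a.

K_a = cos β · (cos β − √(cos²β − cos²φ)) / (cos β + √(cos²β − cos²φ)).
cos β = 0.9954, cos φ = 0.8988, √(cos²β − cos²φ) = 0.4278.
K_a = 0.9954 × (0.9954 − 0.4278)/(0.9954 + 0.4278) = 0.3970.

0.397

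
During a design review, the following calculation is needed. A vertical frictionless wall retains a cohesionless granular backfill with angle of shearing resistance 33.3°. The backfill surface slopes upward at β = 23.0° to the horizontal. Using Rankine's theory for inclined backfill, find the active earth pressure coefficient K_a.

0.377

K_a = cos β · (cos β − √(cos²β − cos²φ)) / (cos β + √(cos²β − cos²φ)).
cos β = 0.9205, cos φ = 0.8358, √(cos²β − cos²φ) = 0.3857.
K_a = 0.9205 × (0.9205 − 0.3857)/(0.9205 + 0.3857) = 0.3769.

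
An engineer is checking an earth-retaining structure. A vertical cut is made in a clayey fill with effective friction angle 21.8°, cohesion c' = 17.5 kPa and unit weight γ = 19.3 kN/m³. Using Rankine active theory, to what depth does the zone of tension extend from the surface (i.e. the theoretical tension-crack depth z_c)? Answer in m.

2.68 m

K_a = tan²(45° − 21.8°/2) = 0.4584; √K_a = 0.6771.
The active pressure is zero where K_a γ z = 2c√K_a, so z_c = 2c/(γ√K_a) = 2×17.5/(19.3×0.6771) = 2.678 m.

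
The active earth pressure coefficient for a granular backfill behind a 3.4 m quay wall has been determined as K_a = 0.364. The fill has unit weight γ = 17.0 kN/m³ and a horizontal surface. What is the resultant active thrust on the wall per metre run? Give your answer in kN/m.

P = ½ K_a γ H² = 0.5 × 0.364 × 17.0 × 3.4² = 35.77 kN/m.

35.8 kN/m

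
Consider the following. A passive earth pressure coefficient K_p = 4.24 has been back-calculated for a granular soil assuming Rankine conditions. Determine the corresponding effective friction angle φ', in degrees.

K_p = (1+sin φ)/(1−sin φ) ⇒ sin φ = (K_p − 1)/(K_p + 1) = 0.6183.
φ = arcsin(0.6183) = 38.19°.

38.2°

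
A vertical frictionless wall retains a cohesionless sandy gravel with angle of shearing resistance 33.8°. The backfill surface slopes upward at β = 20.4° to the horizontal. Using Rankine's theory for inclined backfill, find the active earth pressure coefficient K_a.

K_a = cos β · (cos β − √(cos²β − cos²φ)) / (cos β + √(cos²β − cos²φ)).
cos β = 0.9373, cos φ = 0.8310, √(cos²β − cos²φ) = 0.4335.
K_a = 0.9373 × (0.9373 − 0.4335)/(0.9373 + 0.4335) = 0.3444.

0.344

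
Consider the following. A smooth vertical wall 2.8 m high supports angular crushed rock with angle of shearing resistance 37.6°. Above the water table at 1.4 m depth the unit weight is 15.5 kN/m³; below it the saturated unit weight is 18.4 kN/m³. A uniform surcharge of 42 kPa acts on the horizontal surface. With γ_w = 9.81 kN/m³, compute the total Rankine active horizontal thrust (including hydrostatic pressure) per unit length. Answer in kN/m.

K_a = tan²(45° − φ/2) = 0.2421.
γ' = 18.4 − 9.81 = 8.590 kN/m³. h₂ = H − d_w = 1.4 m.
σ'_h: at surface K_a·q = 10.17; at WT K_a(q+γd_w) = 15.42; at base K_a(q+γd_w+γ'h₂) = 18.34 kPa.
P₁ = ½(10.17+15.42)×1.4 = 17.91; P₂ = ½(15.42+18.34)×1.4 = 23.63; P_w = ½γ_w h₂² = 9.614.
Total = 17.91+23.63+9.614 = 51.16 kN/m.

51.2 kN/m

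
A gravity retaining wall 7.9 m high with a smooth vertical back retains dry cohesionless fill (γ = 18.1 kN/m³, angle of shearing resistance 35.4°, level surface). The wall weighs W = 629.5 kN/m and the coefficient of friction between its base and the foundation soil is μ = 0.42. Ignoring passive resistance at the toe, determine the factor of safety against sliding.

K_a = tan²(45° − 35.4°/2) = 0.2664.
P_a = ½K_aγH² = 0.5×0.2664×18.1×7.9² = 150.5 kN/m, acting at H/3 = 2.633 m above the base.
FS_sliding = μW / P_a = 0.42×629.5 / 150.5 = 1.757.

1.76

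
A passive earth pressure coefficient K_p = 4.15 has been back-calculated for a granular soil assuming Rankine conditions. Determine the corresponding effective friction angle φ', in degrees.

K_p = (1+sin φ)/(1−sin φ) ⇒ sin φ = (K_p − 1)/(K_p + 1) = 0.6117.
φ = arcsin(0.6117) = 37.71°.

37.7°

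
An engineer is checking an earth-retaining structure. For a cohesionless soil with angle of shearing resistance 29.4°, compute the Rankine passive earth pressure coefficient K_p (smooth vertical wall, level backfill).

K_p = (1 + sin φ)/(1 − sin φ) = tan²(45° + 29.4°/2) = 2.929.

2.93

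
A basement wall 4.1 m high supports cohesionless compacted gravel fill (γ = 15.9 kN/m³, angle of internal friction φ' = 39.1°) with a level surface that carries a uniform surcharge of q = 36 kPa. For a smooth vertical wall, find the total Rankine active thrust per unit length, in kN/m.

K_a = tan²(45° − φ/2) = 0.2265.
Soil triangle: ½ K_a γ H² = 0.5×0.2265×15.9×4.1² = 30.27 kN/m.
Surcharge rectangle: K_a q H = 0.2265×36×4.1 = 33.43 kN/m.
Total = 30.27 + 33.43 = 63.70 kN/m.

63.7 kN/m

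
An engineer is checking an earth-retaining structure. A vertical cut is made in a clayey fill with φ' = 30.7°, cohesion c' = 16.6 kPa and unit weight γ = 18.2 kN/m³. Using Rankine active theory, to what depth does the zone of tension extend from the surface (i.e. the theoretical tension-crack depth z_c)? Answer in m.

K_a = tan²(45° − 30.7°/2) = 0.3240; √K_a = 0.5692.
The active pressure is zero where K_a γ z = 2c√K_a, so z_c = 2c/(γ√K_a) = 2×16.6/(18.2×0.5692) = 3.205 m.

3.20 m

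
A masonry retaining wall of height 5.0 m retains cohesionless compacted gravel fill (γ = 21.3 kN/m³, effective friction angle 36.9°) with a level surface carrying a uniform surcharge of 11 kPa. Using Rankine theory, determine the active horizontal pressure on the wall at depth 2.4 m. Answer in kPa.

K_a = (1 − sin φ)/(1 + sin φ) = 0.2497.
σ_v = γz + q = 21.3 × 2.4 + 11 = 62.12 kPa.
σ_h = K_a σ_v = 0.2497 × 62.12 = 15.51 kPa.

15.5 kPa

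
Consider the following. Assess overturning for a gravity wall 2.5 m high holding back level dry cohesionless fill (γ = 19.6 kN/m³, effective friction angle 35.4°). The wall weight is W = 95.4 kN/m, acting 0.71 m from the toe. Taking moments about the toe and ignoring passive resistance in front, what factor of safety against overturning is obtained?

K_a = tan²(45° − 35.4°/2) = 0.2664.
P_a = ½K_aγH² = 0.5×0.2664×19.6×2.5² = 16.32 kN/m, acting at H/3 = 0.8333 m above the base.
Overturning moment M_o = P_a × H/3 = 16.32 × 0.8333 = 13.60.
Resisting moment M_r = W × 0.71 = 95.4 × 0.71 = 67.73.
FS_overturning = M_r/M_o = 67.73/13.60 = 4.981.

4.98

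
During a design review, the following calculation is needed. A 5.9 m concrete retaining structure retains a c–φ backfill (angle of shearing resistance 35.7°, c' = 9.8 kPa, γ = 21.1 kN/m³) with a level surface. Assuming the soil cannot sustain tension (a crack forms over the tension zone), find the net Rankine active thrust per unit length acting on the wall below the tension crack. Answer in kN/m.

K_a = 0.2630; √K_a = 0.5128.
Tension-crack depth z_c = 2c/(γ√K_a) = 2×9.8/(21.1×0.5128) = 1.811 m.
σ_a at base = K_a γ H − 2c√K_a = 0.2630×21.1×5.9 − 2×9.8×0.5128 = 22.69 kPa.
P_a = ½ × 22.69 × (H − z_c) = 0.5×22.69×4.089 = 46.38 kN/m.

46.4 kN/m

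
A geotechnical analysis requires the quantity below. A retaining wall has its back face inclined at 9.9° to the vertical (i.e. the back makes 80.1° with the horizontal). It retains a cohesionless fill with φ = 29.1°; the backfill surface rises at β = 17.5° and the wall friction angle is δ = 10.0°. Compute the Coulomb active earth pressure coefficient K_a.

0.522

K_a = sin²(α+φ) / [sin²α · sin(α−δ) · (1 + √{sin(φ+δ)sin(φ−β) / (sin(α−δ)sin(α+β))})²].
With α = 80.1°, φ = 29.1°, δ = 10.0°, β = 17.5°: K_a = 0.5216.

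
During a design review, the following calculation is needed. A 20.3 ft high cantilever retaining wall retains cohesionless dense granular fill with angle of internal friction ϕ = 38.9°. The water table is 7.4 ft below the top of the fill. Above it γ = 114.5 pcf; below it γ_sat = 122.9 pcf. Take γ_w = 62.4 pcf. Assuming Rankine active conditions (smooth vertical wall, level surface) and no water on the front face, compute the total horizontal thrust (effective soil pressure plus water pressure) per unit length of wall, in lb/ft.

K_a = tan²(45° − φ/2) = 0.2285.
γ' = 122.9 − 62.4 = 60.50 pcf. Depth below WT = 12.9 ft.
σ'_h at WT = K_a γ d_w = 193.6 psf; at base = 193.6 + K_a γ' × 12.9 = 372.0 psf.
P₁ (0–7.4 ft) = ½×193.6×7.4 = 716.4. P₂ (7.4–20.3 ft) = ½(193.6+372.0)×12.9 = 3648.
P_w = ½ γ_w h₂² = 0.5×62.4×12.9² = 5192. Total = 716.4+3648+5192 = 9557 lb/ft.

9560 lb/ft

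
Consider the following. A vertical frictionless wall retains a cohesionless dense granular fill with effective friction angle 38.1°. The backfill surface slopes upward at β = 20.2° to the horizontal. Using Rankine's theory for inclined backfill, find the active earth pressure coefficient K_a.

K_a = cos β · (cos β − √(cos²β − cos²φ)) / (cos β + √(cos²β − cos²φ)).
cos β = 0.9385, cos φ = 0.7869, √(cos²β − cos²φ) = 0.5114.
K_a = 0.9385 × (0.9385 − 0.5114)/(0.9385 + 0.5114) = 0.2765.

0.276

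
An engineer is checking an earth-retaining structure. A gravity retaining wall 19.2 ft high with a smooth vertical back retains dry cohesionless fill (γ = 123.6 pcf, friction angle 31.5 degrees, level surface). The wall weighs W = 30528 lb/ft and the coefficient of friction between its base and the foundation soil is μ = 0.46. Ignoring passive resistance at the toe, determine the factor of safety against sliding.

1.97

K_a = tan²(45° − 31.5°/2) = 0.3136.
P_a = ½K_aγH² = 0.5×0.3136×123.6×19.2² = 7145 lb/ft, acting at H/3 = 6.400 ft above the base.
FS_sliding = μW / P_a = 0.46×30528 / 7145 = 1.965.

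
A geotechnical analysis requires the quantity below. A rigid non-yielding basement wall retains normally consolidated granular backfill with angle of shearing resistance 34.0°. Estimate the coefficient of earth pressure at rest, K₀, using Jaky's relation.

0.441

K₀ = 1 − sin φ' = 1 − sin 34.0° = 0.4408.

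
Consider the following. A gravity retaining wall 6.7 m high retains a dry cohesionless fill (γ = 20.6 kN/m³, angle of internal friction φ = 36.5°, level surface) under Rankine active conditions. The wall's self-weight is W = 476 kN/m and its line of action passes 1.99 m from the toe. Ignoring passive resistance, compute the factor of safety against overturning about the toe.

K_a = tan²(45° − 36.5°/2) = 0.2541.
P_a = ½K_aγH² = 0.5×0.2541×20.6×6.7² = 117.5 kN/m, acting at H/3 = 2.233 m above the base.
Overturning moment M_o = P_a × H/3 = 117.5 × 2.233 = 262.3.
Resisting moment M_r = W × 1.99 = 476 × 1.99 = 947.2.
FS_overturning = M_r/M_o = 947.2/262.3 = 3.611.

3.61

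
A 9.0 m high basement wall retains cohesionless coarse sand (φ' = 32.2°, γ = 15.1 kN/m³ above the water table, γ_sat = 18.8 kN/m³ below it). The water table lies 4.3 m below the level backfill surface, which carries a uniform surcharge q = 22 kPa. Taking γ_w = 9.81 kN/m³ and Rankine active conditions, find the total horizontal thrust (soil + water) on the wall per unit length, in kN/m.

K_a = tan²(45° − φ/2) = 0.3047.
γ' = 18.8 − 9.81 = 8.990 kN/m³. h₂ = H − d_w = 4.7 m.
σ'_h: at surface K_a·q = 6.704; at WT K_a(q+γd_w) = 26.49; at base K_a(q+γd_w+γ'h₂) = 39.37 kPa.
P₁ = ½(6.704+26.49)×4.3 = 71.37; P₂ = ½(26.49+39.37)×4.7 = 154.8; P_w = ½γ_w h₂² = 108.4.
Total = 71.37+154.8+108.4 = 334.5 kN/m.

334 kN/m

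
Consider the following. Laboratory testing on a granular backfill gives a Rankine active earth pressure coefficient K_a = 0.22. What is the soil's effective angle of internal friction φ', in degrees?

K_a = tan²(45° − φ/2) ⇒ 45° − φ/2 = arctan(√0.22) = 25.13°.
φ = 2(45° − 25.13°) = 39.74°.

39.7°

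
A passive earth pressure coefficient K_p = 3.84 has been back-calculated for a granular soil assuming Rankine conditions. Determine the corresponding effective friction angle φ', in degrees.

35.9°

K_p = (1+sin φ)/(1−sin φ) ⇒ sin φ = (K_p − 1)/(K_p + 1) = 0.5868.
φ = arcsin(0.5868) = 35.93°.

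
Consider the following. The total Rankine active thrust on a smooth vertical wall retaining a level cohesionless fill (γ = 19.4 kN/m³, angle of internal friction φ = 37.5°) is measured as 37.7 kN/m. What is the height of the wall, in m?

K_a = 0.2432. P_a = ½ K_a γ H² ⇒ H = √(2P_a/(K_a γ)).
H = √(2×37.7/(0.2432×19.4)) = 3.998 m.

4.00 m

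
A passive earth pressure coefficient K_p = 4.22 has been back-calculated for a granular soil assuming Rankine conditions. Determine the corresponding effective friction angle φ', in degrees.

K_p = (1+sin φ)/(1−sin φ) ⇒ sin φ = (K_p − 1)/(K_p + 1) = 0.6169.
φ = arcsin(0.6169) = 38.09°.

38.1°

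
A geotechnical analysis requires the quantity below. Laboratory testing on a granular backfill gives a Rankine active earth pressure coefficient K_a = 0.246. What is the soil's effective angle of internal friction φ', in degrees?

K_a = tan²(45° − φ/2) ⇒ 45° − φ/2 = arctan(√0.246) = 26.38°.
φ = 2(45° − 26.38°) = 37.24°.

37.2°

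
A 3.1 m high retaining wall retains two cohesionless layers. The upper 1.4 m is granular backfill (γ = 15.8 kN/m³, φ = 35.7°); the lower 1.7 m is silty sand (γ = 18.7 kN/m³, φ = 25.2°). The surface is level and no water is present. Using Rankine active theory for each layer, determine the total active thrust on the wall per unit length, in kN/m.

30.1 kN/m

K_a1 = tan²(45°−35.7°/2) = 0.2630; K_a2 = tan²(45°−25.2°/2) = 0.4027.
Layer 1: σ at base = K_a1 γ₁ h₁ = 5.817 kPa; P₁ = ½×5.817×1.4 = 4.072.
Layer 2: σ_v at top = γ₁h₁ = 22.12; σ_h top = K_a2×22.12 = 8.909; σ_h base = K_a2×(22.12+18.7×1.7) = 21.71.
P₂ = ½(8.909+21.71)×1.7 = 26.03. Total P_a = 4.072+26.03 = 30.10 kN/m.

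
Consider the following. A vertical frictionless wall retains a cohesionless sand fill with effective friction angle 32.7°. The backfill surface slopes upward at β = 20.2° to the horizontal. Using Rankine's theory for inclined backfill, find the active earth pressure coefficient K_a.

K_a = cos β · (cos β − √(cos²β − cos²φ)) / (cos β + √(cos²β − cos²φ)).
cos β = 0.9385, cos φ = 0.8415, √(cos²β − cos²φ) = 0.4155.
K_a = 0.9385 × (0.9385 − 0.4155)/(0.9385 + 0.4155) = 0.3625.

0.363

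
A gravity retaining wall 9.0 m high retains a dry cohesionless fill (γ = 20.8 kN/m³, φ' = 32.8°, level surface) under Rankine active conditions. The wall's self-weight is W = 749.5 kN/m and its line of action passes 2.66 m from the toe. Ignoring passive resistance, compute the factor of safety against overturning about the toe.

2.65

K_a = tan²(45° − 32.8°/2) = 0.2973.
P_a = ½K_aγH² = 0.5×0.2973×20.8×9.0² = 250.4 kN/m, acting at H/3 = 3.000 m above the base.
Overturning moment M_o = P_a × H/3 = 250.4 × 3.000 = 751.2.
Resisting moment M_r = W × 2.66 = 749.5 × 2.66 = 1994.
FS_overturning = M_r/M_o = 1994/751.2 = 2.654.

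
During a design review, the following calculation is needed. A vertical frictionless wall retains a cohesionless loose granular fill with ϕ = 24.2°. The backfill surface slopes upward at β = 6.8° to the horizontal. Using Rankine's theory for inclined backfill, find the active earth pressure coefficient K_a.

0.430

K_a = cos β · (cos β − √(cos²β − cos²φ)) / (cos β + √(cos²β − cos²φ)).
cos β = 0.9930, cos φ = 0.9121, √(cos²β − cos²φ) = 0.3925.
K_a = 0.9930 × (0.9930 − 0.3925)/(0.9930 + 0.3925) = 0.4304.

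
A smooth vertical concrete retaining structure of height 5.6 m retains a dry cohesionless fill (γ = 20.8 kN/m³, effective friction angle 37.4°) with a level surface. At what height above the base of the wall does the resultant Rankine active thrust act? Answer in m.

K_a = 0.2443.
The pressure distribution is triangular, so the resultant acts at H/3 above the base = 5.6/3 = 1.867 m.

1.87 m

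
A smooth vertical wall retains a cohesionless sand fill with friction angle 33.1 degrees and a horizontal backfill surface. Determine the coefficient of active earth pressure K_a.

K_a = (1 − sin φ)/(1 + sin φ) = (1 − sin 33.1°)/(1 + sin 33.1°) = 0.2936.

0.294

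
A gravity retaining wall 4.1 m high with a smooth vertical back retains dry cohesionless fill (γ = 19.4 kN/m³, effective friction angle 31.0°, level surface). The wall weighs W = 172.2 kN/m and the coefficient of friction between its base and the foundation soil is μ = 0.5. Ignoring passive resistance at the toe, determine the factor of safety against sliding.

1.65

K_a = tan²(45° − 31.0°/2) = 0.3201.
P_a = ½K_aγH² = 0.5×0.3201×19.4×4.1² = 52.19 kN/m, acting at H/3 = 1.367 m above the base.
FS_sliding = μW / P_a = 0.5×172.2 / 52.19 = 1.650.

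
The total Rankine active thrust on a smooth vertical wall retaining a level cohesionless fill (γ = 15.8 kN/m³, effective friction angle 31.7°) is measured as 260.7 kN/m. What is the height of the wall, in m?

K_a = 0.3111. P_a = ½ K_a γ H² ⇒ H = √(2P_a/(K_a γ)).
H = √(2×260.7/(0.3111×15.8)) = 10.30 m.

10.3 m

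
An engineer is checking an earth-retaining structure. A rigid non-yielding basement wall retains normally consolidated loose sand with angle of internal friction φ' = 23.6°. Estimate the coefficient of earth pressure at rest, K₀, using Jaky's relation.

K₀ = 1 − sin φ' = 1 − sin 23.6° = 0.5997.

0.600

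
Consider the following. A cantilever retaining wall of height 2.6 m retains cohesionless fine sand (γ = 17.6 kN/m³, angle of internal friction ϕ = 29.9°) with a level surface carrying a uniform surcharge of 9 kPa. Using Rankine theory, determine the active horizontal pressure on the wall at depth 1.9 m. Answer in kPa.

K_a = (1 − sin φ)/(1 + sin φ) = 0.3347.
σ_v = γz + q = 17.6 × 1.9 + 9 = 42.44 kPa.
σ_h = K_a σ_v = 0.3347 × 42.44 = 14.20 kPa.

14.2 kPa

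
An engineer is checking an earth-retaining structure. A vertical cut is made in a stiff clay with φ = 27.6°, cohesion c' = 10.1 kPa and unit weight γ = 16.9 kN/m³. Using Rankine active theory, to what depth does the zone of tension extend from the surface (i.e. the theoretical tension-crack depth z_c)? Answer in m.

K_a = tan²(45° − 27.6°/2) = 0.3668; √K_a = 0.6056.
The active pressure is zero where K_a γ z = 2c√K_a, so z_c = 2c/(γ√K_a) = 2×10.1/(16.9×0.6056) = 1.974 m.

1.97 m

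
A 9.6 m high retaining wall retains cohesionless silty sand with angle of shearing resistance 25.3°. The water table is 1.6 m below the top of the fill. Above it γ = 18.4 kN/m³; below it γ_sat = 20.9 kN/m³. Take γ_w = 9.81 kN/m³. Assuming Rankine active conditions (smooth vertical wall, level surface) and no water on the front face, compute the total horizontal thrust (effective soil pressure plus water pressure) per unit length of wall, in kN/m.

560 kN/m

K_a = tan²(45° − φ/2) = 0.4012.
γ' = 20.9 − 9.81 = 11.09 kN/m³. Depth below WT = 8.0 m.
σ'_h at WT = K_a γ d_w = 11.81 kPa; at base = 11.81 + K_a γ' × 8.0 = 47.40 kPa.
P₁ (0–1.6 m) = ½×11.81×1.6 = 9.449. P₂ (1.6–9.6 m) = ½(11.81+47.40)×8.0 = 236.9.
P_w = ½ γ_w h₂² = 0.5×9.81×8.0² = 313.9. Total = 9.449+236.9+313.9 = 560.2 kN/m.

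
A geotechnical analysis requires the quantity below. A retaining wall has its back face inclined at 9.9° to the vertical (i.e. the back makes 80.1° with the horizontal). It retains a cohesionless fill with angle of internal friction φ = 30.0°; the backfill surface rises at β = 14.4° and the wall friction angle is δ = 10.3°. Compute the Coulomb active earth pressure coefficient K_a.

0.473

K_a = sin²(α+φ) / [sin²α · sin(α−δ) · (1 + √{sin(φ+δ)sin(φ−β) / (sin(α−δ)sin(α+β))})²].
With α = 80.1°, φ = 30.0°, δ = 10.3°, β = 14.4°: K_a = 0.4728.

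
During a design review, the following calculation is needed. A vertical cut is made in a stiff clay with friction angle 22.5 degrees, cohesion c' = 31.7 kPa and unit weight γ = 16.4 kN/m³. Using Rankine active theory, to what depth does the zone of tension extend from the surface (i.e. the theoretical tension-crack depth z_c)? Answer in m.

K_a = tan²(45° − 22.5°/2) = 0.4465; √K_a = 0.6682.
The active pressure is zero where K_a γ z = 2c√K_a, so z_c = 2c/(γ√K_a) = 2×31.7/(16.4×0.6682) = 5.786 m.

5.79 m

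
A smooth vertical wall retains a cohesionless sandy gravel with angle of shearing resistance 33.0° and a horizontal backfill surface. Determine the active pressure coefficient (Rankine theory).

K_a = (1 − sin φ)/(1 + sin φ) = (1 − sin 33.0°)/(1 + sin 33.0°) = 0.2948.

0.295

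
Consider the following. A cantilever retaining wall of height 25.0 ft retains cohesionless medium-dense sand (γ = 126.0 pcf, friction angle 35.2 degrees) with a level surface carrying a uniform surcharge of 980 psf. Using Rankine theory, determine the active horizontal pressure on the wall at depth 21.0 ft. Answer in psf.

974 psf

K_a = (1 − sin φ)/(1 + sin φ) = 0.2687.
σ_v = γz + q = 126.0 × 21.0 + 980 = 3626 psf.
σ_h = K_a σ_v = 0.2687 × 3626 = 974.3 psf.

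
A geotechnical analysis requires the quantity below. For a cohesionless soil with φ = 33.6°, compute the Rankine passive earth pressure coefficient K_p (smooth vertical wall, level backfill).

K_p = (1 + sin φ)/(1 − sin φ) = tan²(45° + 33.6°/2) = 3.478.

3.48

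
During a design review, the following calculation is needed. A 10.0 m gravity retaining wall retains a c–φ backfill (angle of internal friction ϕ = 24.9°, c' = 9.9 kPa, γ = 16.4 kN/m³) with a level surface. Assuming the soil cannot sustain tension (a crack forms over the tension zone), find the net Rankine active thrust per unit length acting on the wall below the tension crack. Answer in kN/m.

K_a = 0.4074; √K_a = 0.6383.
Tension-crack depth z_c = 2c/(γ√K_a) = 2×9.9/(16.4×0.6383) = 1.891 m.
σ_a at base = K_a γ H − 2c√K_a = 0.4074×16.4×10.0 − 2×9.9×0.6383 = 54.18 kPa.
P_a = ½ × 54.18 × (H − z_c) = 0.5×54.18×8.109 = 219.7 kN/m.

220 kN/m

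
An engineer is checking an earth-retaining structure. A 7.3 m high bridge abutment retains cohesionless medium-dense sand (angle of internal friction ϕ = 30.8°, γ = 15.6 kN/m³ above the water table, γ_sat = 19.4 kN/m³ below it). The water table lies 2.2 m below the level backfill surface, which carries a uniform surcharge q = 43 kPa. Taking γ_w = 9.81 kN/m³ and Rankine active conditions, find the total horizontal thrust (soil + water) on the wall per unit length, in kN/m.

338 kN/m

K_a = tan²(45° − φ/2) = 0.3227.
γ' = 19.4 − 9.81 = 9.590 kN/m³. h₂ = H − d_w = 5.1 m.
σ'_h: at surface K_a·q = 13.88; at WT K_a(q+γd_w) = 24.95; at base K_a(q+γd_w+γ'h₂) = 40.74 kPa.
P₁ = ½(13.88+24.95)×2.2 = 42.71; P₂ = ½(24.95+40.74)×5.1 = 167.5; P_w = ½γ_w h₂² = 127.6.
Total = 42.71+167.5+127.6 = 337.8 kN/m.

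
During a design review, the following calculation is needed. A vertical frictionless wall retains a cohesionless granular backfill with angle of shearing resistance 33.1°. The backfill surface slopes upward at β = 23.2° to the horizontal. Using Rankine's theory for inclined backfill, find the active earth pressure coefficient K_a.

0.383

K_a = cos β · (cos β − √(cos²β − cos²φ)) / (cos β + √(cos²β − cos²φ)).
cos β = 0.9191, cos φ = 0.8377, √(cos²β − cos²φ) = 0.3782.
K_a = 0.9191 × (0.9191 − 0.3782)/(0.9191 + 0.3782) = 0.3832.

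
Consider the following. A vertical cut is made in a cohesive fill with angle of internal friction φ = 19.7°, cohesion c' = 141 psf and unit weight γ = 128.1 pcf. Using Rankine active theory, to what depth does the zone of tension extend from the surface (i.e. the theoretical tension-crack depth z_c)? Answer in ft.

K_a = tan²(45° − 19.7°/2) = 0.4958; √K_a = 0.7041.
The active pressure is zero where K_a γ z = 2c√K_a, so z_c = 2c/(γ√K_a) = 2×141/(128.1×0.7041) = 3.126 ft.

3.13 ft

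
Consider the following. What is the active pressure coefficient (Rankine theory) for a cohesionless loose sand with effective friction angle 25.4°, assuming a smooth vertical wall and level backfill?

0.400

K_a = (1 − sin φ)/(1 + sin φ) = (1 − sin 25.4°)/(1 + sin 25.4°) = 0.3996.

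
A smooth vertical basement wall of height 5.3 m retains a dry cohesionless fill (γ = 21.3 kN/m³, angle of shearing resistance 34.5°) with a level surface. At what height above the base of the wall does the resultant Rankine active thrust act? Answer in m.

1.77 m

K_a = 0.2768.
The pressure distribution is triangular, so the resultant acts at H/3 above the base = 5.3/3 = 1.767 m.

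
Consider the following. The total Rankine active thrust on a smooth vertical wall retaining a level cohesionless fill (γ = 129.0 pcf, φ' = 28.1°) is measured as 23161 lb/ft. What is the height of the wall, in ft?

K_a = 0.3596. P_a = ½ K_a γ H² ⇒ H = √(2P_a/(K_a γ)).
H = √(2×23161/(0.3596×129.0)) = 31.60 ft.

31.6 ft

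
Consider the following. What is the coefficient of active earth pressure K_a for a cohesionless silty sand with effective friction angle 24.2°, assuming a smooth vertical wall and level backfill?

K_a = (1 − sin φ)/(1 + sin φ) = (1 − sin 24.2°)/(1 + sin 24.2°) = 0.4185.

0.419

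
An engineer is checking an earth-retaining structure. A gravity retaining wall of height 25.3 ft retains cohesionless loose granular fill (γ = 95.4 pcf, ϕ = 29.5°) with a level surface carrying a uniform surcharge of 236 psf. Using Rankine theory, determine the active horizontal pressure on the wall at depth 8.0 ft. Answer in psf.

K_a = (1 − sin φ)/(1 + sin φ) = 0.3401.
σ_v = γz + q = 95.4 × 8.0 + 236 = 999.2 psf.
σ_h = K_a σ_v = 0.3401 × 999.2 = 339.8 psf.

340 psf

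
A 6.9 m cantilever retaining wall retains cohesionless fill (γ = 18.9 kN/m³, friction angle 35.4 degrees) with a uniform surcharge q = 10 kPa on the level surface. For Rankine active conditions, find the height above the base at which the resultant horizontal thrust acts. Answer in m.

K_a = 0.2664.
Triangular part P₁ = ½K_aγH² = 119.9 at H/3 = 2.300 m; rectangular part P₂ = K_a q H = 18.38 at H/2 = 3.450 m.
ȳ = (P₁·2.300 + P₂·3.450)/(P₁+P₂) = 2.453 m.

2.45 m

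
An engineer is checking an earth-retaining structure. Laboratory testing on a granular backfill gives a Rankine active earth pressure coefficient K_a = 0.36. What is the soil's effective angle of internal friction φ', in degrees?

K_a = tan²(45° − φ/2) ⇒ 45° − φ/2 = arctan(√0.36) = 30.96°.
φ = 2(45° − 30.96°) = 28.07°.

28.1°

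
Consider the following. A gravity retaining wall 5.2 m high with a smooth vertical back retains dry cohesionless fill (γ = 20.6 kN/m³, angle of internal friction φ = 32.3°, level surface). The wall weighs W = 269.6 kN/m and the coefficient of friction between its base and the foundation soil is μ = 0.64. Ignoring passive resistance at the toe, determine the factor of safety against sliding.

2.04

K_a = tan²(45° − 32.3°/2) = 0.3035.
P_a = ½K_aγH² = 0.5×0.3035×20.6×5.2² = 84.52 kN/m, acting at H/3 = 1.733 m above the base.
FS_sliding = μW / P_a = 0.64×269.6 / 84.52 = 2.041.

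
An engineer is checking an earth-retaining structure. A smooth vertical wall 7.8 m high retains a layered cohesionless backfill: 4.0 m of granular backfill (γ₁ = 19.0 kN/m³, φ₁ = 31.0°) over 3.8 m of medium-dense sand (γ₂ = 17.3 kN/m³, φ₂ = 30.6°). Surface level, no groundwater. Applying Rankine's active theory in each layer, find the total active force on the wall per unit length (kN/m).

K_a1 = tan²(45°−31.0°/2) = 0.3201; K_a2 = tan²(45°−30.6°/2) = 0.3253.
Layer 1: σ at base = K_a1 γ₁ h₁ = 24.33 kPa; P₁ = ½×24.33×4.0 = 48.66.
Layer 2: σ_v at top = γ₁h₁ = 76.00; σ_h top = K_a2×76.00 = 24.73; σ_h base = K_a2×(76.00+17.3×3.8) = 46.11.
P₂ = ½(24.73+46.11)×3.8 = 134.6. Total P_a = 48.66+134.6 = 183.3 kN/m.

183 kN/m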